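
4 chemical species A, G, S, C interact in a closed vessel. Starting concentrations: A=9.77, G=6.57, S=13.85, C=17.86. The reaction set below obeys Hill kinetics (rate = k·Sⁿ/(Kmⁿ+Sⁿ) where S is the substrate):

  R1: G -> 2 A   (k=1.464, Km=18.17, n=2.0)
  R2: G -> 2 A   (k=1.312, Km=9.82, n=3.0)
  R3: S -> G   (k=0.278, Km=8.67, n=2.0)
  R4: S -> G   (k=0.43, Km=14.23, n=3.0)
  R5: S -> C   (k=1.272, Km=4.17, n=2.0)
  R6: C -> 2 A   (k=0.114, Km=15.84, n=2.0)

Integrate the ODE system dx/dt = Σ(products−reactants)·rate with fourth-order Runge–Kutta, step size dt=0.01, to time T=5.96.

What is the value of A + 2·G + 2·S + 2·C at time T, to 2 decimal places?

Value at T = 86.33

Check how each reaction changes W = A + 2·G + 2·S + 2·C (weight of products minus weight of reactants):
R1: G -> 2 A: (1·2) − (2·1) = 2 − 2 = 0
R2: G -> 2 A: (1·2) − (2·1) = 2 − 2 = 0
R3: S -> G: (2·1) − (2·1) = 2 − 2 = 0
R4: S -> G: (2·1) − (2·1) = 2 − 2 = 0
R5: S -> C: (2·1) − (2·1) = 2 − 2 = 0
R6: C -> 2 A: (1·2) − (2·1) = 2 − 2 = 0
Every reaction leaves W unchanged, so W is conserved and no simulation is needed: W(T) = W(0) = 9.77 + 2·6.57 + 2·13.85 + 2·17.86 = 86.33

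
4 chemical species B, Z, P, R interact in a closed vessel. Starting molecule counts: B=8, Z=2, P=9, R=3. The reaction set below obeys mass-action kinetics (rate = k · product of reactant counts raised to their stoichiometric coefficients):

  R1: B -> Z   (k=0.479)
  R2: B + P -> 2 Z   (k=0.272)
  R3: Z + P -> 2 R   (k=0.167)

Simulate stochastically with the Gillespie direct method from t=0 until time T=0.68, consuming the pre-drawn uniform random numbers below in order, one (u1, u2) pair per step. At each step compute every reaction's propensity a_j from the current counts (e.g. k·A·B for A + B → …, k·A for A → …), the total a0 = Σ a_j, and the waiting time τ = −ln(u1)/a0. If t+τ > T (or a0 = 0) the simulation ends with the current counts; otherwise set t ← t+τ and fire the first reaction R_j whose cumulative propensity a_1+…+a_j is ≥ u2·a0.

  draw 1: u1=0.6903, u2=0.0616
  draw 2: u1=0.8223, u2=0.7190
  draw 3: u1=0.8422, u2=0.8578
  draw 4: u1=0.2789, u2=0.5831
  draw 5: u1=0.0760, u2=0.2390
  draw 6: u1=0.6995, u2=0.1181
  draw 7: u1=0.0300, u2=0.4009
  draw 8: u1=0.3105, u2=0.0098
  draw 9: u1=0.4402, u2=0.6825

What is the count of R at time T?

t=0.000: B=8 Z=2 P=9 R=3
Draw 1: a1=3.832, a2=19.584, a3=3.006, a0=26.422; τ=−ln(0.6903)/26.422=0.014 → t=0.014; u2·a0=0.0616·26.422=1.628 ≤ a1=3.832 → R1 fires; B=7 Z=3 P=9 R=3
Draw 2: a1=3.353, a2=17.136, a3=4.509, a0=24.998; τ=−ln(0.8223)/24.998=0.008 → t=0.022; u2·a0=0.7190·24.998=17.974; a1=3.353 < 17.974 ≤ a1+a2=20.489 → R2 fires; B=6 Z=5 P=8 R=3
Draw 3: a1=2.874, a2=13.056, a3=6.680, a0=22.610; τ=−ln(0.8422)/22.610=0.008 → t=0.029; u2·a0=0.8578·22.610=19.395; a1+a2=15.930 < 19.395 ≤ a1+…+a3=22.610 → R3 fires; B=6 Z=4 P=7 R=5
Draw 4: a1=2.874, a2=11.424, a3=4.676, a0=18.974; τ=−ln(0.2789)/18.974=0.067 → t=0.097; u2·a0=0.5831·18.974=11.064; a1=2.874 < 11.064 ≤ a1+a2=14.298 → R2 fires; B=5 Z=6 P=6 R=5
Draw 5: a1=2.395, a2=8.160, a3=6.012, a0=16.567; τ=−ln(0.0760)/16.567=0.156 → t=0.252; u2·a0=0.2390·16.567=3.960; a1=2.395 < 3.960 ≤ a1+a2=10.555 → R2 fires; B=4 Z=8 P=5 R=5
Draw 6: a1=1.916, a2=5.440, a3=6.680, a0=14.036; τ=−ln(0.6995)/14.036=0.025 → t=0.278; u2·a0=0.1181·14.036=1.658 ≤ a1=1.916 → R1 fires; B=3 Z=9 P=5 R=5
Draw 7: a1=1.437, a2=4.080, a3=7.515, a0=13.032; τ=−ln(0.0300)/13.032=0.269 → t=0.547; u2·a0=0.4009·13.032=5.225; a1=1.437 < 5.225 ≤ a1+a2=5.517 → R2 fires; B=2 Z=11 P=4 R=5
Draw 8: a1=0.958, a2=2.176, a3=7.348, a0=10.482; τ=−ln(0.3105)/10.482=0.112 → t=0.658; u2·a0=0.0098·10.482=0.103 ≤ a1=0.958 → R1 fires; B=1 Z=12 P=4 R=5
Draw 9: a1=0.479, a2=1.088, a3=8.016, a0=9.583; τ=−ln(0.4402)/9.583=0.086 → t=0.744 > T=0.68: stop.
Read off R at T=0.68: 5

R at T = 5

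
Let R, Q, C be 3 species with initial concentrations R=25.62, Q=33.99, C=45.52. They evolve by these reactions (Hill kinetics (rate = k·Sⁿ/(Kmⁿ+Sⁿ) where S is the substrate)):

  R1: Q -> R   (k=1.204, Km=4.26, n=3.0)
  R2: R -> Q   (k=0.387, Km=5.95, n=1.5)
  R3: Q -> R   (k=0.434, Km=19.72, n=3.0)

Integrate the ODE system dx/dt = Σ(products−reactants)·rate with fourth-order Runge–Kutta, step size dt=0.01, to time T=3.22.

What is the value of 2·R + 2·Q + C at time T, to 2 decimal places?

Value at T = 164.74

Check how each reaction changes W = 2·R + 2·Q + C (weight of products minus weight of reactants):
R1: Q -> R: (2·1) − (2·1) = 2 − 2 = 0
R2: R -> Q: (2·1) − (2·1) = 2 − 2 = 0
R3: Q -> R: (2·1) − (2·1) = 2 − 2 = 0
Every reaction leaves W unchanged, so W is conserved and no simulation is needed: W(T) = W(0) = 2·25.62 + 2·33.99 + 45.52 = 164.74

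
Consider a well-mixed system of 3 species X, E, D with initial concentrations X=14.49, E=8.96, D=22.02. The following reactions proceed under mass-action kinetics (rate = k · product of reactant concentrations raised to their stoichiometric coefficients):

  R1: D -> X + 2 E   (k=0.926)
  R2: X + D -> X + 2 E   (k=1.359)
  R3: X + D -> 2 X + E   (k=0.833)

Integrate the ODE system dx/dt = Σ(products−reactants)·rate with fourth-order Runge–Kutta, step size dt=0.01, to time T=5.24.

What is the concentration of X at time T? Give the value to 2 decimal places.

RK4 with dt=0.01: 524 steps to T=5.24. Trajectory (selected grid times):
t=0.00: X=14.49 E=8.96 D=22.02
t=0.58: X=23.16 E=44.82 D=0.00
t=1.16: X=23.16 E=44.82 D=0.00
t=1.75: X=23.16 E=44.82 D=0.00
t=2.33: X=23.16 E=44.82 D=0.00
t=2.91: X=23.16 E=44.82 D=0.00
t=3.49: X=23.16 E=44.82 D=0.00
t=4.08: X=23.16 E=44.82 D=0.00
t=4.66: X=23.16 E=44.82 D=0.00
t=5.24: X=23.16 E=44.82 D=0.00
Read off X at T=5.24: 23.16

X at T = 23.16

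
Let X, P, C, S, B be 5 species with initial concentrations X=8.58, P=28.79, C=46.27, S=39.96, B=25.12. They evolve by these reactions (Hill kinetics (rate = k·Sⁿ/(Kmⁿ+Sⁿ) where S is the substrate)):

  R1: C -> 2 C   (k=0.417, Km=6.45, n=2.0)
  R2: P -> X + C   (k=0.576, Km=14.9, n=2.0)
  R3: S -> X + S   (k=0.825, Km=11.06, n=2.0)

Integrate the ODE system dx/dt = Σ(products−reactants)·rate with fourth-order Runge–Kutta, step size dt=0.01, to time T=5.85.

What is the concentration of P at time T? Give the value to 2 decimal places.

P at T = 26.19

RK4 with dt=0.01: 585 steps to T=5.85. Trajectory (selected grid times):
t=0.00: X=8.58 P=28.79 C=46.27 S=39.96 B=25.12
t=0.65: X=9.37 P=28.50 C=46.83 S=39.96 B=25.12
t=1.30: X=10.16 P=28.20 C=47.39 S=39.96 B=25.12
t=1.95: X=10.95 P=27.91 C=47.95 S=39.96 B=25.12
t=2.60: X=11.74 P=27.62 C=48.51 S=39.96 B=25.12
t=3.25: X=12.53 P=27.33 C=49.06 S=39.96 B=25.12
t=3.90: X=13.32 P=27.04 C=49.62 S=39.96 B=25.12
t=4.55: X=14.10 P=26.76 C=50.17 S=39.96 B=25.12
t=5.20: X=14.88 P=26.47 C=50.72 S=39.96 B=25.12
t=5.85: X=15.67 P=26.19 C=51.27 S=39.96 B=25.12
Read off P at T=5.85: 26.19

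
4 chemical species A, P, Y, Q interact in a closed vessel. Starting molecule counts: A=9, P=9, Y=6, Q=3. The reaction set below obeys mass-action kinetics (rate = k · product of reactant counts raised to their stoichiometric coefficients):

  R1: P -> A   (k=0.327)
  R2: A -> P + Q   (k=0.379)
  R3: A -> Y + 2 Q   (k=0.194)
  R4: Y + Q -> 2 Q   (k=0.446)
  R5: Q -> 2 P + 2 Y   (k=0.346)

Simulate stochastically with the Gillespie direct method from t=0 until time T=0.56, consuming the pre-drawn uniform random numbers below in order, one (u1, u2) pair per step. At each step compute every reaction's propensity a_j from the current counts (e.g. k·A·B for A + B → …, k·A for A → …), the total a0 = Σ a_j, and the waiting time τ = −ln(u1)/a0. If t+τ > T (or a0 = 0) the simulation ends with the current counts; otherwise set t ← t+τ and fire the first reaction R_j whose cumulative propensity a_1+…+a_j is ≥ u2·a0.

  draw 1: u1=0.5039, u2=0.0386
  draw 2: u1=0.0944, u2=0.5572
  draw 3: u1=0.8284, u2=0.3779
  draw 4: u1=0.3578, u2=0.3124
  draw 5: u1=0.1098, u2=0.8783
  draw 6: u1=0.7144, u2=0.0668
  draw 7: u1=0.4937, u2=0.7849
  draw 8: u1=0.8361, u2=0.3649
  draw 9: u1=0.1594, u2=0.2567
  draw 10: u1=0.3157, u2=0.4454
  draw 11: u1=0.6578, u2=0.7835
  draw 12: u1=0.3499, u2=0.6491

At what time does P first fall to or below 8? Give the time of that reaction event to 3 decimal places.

Threshold first reached at t = 0.040

t=0.000: A=9 P=9 Y=6 Q=3
Draw 1: a1=2.943, a2=3.411, a3=1.746, a4=8.028, a5=1.038, a0=17.166; τ=−ln(0.5039)/17.166=0.040 → t=0.040; u2·a0=0.0386·17.166=0.663 ≤ a1=2.943 → R1 fires; A=10 P=8 Y=6 Q=3
Draw 2: a1=2.616, a2=3.790, a3=1.940, a4=8.028, a5=1.038, a0=17.412; τ=−ln(0.0944)/17.412=0.136 → t=0.175; u2·a0=0.5572·17.412=9.702; a1+…+a3=8.346 < 9.702 ≤ a1+…+a4=16.374 → R4 fires; A=10 P=8 Y=5 Q=4
Draw 3: a1=2.616, a2=3.790, a3=1.940, a4=8.920, a5=1.384, a0=18.650; τ=−ln(0.8284)/18.650=0.010 → t=0.186; u2·a0=0.3779·18.650=7.048; a1+a2=6.406 < 7.048 ≤ a1+…+a3=8.346 → R3 fires; A=9 P=8 Y=6 Q=6
Draw 4: a1=2.616, a2=3.411, a3=1.746, a4=16.056, a5=2.076, a0=25.905; τ=−ln(0.3578)/25.905=0.040 → t=0.225; u2·a0=0.3124·25.905=8.093; a1+…+a3=7.773 < 8.093 ≤ a1+…+a4=23.829 → R4 fires; A=9 P=8 Y=5 Q=7
Draw 5: a1=2.616, a2=3.411, a3=1.746, a4=15.610, a5=2.422, a0=25.805; τ=−ln(0.1098)/25.805=0.086 → t=0.311; u2·a0=0.8783·25.805=22.665; a1+…+a3=7.773 < 22.665 ≤ a1+…+a4=23.383 → R4 fires; A=9 P=8 Y=4 Q=8
Draw 6: a1=2.616, a2=3.411, a3=1.746, a4=14.272, a5=2.768, a0=24.813; τ=−ln(0.7144)/24.813=0.014 → t=0.324; u2·a0=0.0668·24.813=1.658 ≤ a1=2.616 → R1 fires; A=10 P=7 Y=4 Q=8
Draw 7: a1=2.289, a2=3.790, a3=1.940, a4=14.272, a5=2.768, a0=25.059; τ=−ln(0.4937)/25.059=0.028 → t=0.353; u2·a0=0.7849·25.059=19.669; a1+…+a3=8.019 < 19.669 ≤ a1+…+a4=22.291 → R4 fires; A=10 P=7 Y=3 Q=9
Draw 8: a1=2.289, a2=3.790, a3=1.940, a4=12.042, a5=3.114, a0=23.175; τ=−ln(0.8361)/23.175=0.008 → t=0.360; u2·a0=0.3649·23.175=8.457; a1+…+a3=8.019 < 8.457 ≤ a1+…+a4=20.061 → R4 fires; A=10 P=7 Y=2 Q=10
Draw 9: a1=2.289, a2=3.790, a3=1.940, a4=8.920, a5=3.460, a0=20.399; τ=−ln(0.1594)/20.399=0.090 → t=0.450; u2·a0=0.2567·20.399=5.236; a1=2.289 < 5.236 ≤ a1+a2=6.079 → R2 fires; A=9 P=8 Y=2 Q=11
Draw 10: a1=2.616, a2=3.411, a3=1.746, a4=9.812, a5=3.806, a0=21.391; τ=−ln(0.3157)/21.391=0.054 → t=0.504; u2·a0=0.4454·21.391=9.528; a1+…+a3=7.773 < 9.528 ≤ a1+…+a4=17.585 → R4 fires; A=9 P=8 Y=1 Q=12
Draw 11: a1=2.616, a2=3.411, a3=1.746, a4=5.352, a5=4.152, a0=17.277; τ=−ln(0.6578)/17.277=0.024 → t=0.528; u2·a0=0.7835·17.277=13.537; a1+…+a4=13.125 < 13.537 ≤ a1+…+a5=17.277 → R5 fires; A=9 P=10 Y=3 Q=11
Draw 12: a1=3.270, a2=3.411, a3=1.746, a4=14.718, a5=3.806, a0=26.951; τ=−ln(0.3499)/26.951=0.039 → t=0.567 > T=0.56: stop.
P first becomes ≤ 8 when it reaches 8 at the event at t=0.040.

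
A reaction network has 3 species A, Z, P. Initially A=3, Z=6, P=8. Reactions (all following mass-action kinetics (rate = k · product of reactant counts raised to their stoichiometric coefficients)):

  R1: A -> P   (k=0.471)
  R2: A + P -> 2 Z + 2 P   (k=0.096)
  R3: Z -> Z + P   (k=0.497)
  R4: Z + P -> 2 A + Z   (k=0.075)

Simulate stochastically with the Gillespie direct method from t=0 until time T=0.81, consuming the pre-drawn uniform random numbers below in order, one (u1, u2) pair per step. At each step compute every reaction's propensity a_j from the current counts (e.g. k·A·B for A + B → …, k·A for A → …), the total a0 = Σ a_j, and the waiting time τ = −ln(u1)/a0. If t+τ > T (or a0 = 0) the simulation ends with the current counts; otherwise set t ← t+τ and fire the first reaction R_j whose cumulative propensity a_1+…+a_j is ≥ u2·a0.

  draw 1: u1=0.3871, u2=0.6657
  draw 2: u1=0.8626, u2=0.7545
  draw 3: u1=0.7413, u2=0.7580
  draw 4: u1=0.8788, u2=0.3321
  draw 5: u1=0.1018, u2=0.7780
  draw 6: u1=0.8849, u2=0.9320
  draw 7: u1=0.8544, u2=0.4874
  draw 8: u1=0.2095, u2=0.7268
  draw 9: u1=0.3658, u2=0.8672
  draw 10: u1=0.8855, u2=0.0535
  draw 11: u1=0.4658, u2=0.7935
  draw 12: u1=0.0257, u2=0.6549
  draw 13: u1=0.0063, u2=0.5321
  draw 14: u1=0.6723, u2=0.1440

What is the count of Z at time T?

Z at T = 12

t=0.000: A=3 Z=6 P=8
Draw 1: a1=1.413, a2=2.304, a3=2.982, a4=3.600, a0=10.299; τ=−ln(0.3871)/10.299=0.092 → t=0.092; u2·a0=0.6657·10.299=6.856; a1+…+a3=6.699 < 6.856 ≤ a1+…+a4=10.299 → R4 fires; A=5 Z=6 P=7
Draw 2: a1=2.355, a2=3.360, a3=2.982, a4=3.150, a0=11.847; τ=−ln(0.8626)/11.847=0.012 → t=0.105; u2·a0=0.7545·11.847=8.939; a1+…+a3=8.697 < 8.939 ≤ a1+…+a4=11.847 → R4 fires; A=7 Z=6 P=6
Draw 3: a1=3.297, a2=4.032, a3=2.982, a4=2.700, a0=13.011; τ=−ln(0.7413)/13.011=0.023 → t=0.128; u2·a0=0.7580·13.011=9.862; a1+a2=7.329 < 9.862 ≤ a1+…+a3=10.311 → R3 fires; A=7 Z=6 P=7
Draw 4: a1=3.297, a2=4.704, a3=2.982, a4=3.150, a0=14.133; τ=−ln(0.8788)/14.133=0.009 → t=0.137; u2·a0=0.3321·14.133=4.694; a1=3.297 < 4.694 ≤ a1+a2=8.001 → R2 fires; A=6 Z=8 P=8
Draw 5: a1=2.826, a2=4.608, a3=3.976, a4=4.800, a0=16.210; τ=−ln(0.1018)/16.210=0.141 → t=0.278; u2·a0=0.7780·16.210=12.611; a1+…+a3=11.410 < 12.611 ≤ a1+…+a4=16.210 → R4 fires; A=8 Z=8 P=7
Draw 6: a1=3.768, a2=5.376, a3=3.976, a4=4.200, a0=17.320; τ=−ln(0.8849)/17.320=0.007 → t=0.285; u2·a0=0.9320·17.320=16.142; a1+…+a3=13.120 < 16.142 ≤ a1+…+a4=17.320 → R4 fires; A=10 Z=8 P=6
Draw 7: a1=4.710, a2=5.760, a3=3.976, a4=3.600, a0=18.046; τ=−ln(0.8544)/18.046=0.009 → t=0.294; u2·a0=0.4874·18.046=8.796; a1=4.710 < 8.796 ≤ a1+a2=10.470 → R2 fires; A=9 Z=10 P=7
Draw 8: a1=4.239, a2=6.048, a3=4.970, a4=5.250, a0=20.507; τ=−ln(0.2095)/20.507=0.076 → t=0.370; u2·a0=0.7268·20.507=14.904; a1+a2=10.287 < 14.904 ≤ a1+…+a3=15.257 → R3 fires; A=9 Z=10 P=8
Draw 9: a1=4.239, a2=6.912, a3=4.970, a4=6.000, a0=22.121; τ=−ln(0.3658)/22.121=0.045 → t=0.415; u2·a0=0.8672·22.121=19.183; a1+…+a3=16.121 < 19.183 ≤ a1+…+a4=22.121 → R4 fires; A=11 Z=10 P=7
Draw 10: a1=5.181, a2=7.392, a3=4.970, a4=5.250, a0=22.793; τ=−ln(0.8855)/22.793=0.005 → t=0.421; u2·a0=0.0535·22.793=1.219 ≤ a1=5.181 → R1 fires; A=10 Z=10 P=8
Draw 11: a1=4.710, a2=7.680, a3=4.970, a4=6.000, a0=23.360; τ=−ln(0.4658)/23.360=0.033 → t=0.453; u2·a0=0.7935·23.360=18.536; a1+…+a3=17.360 < 18.536 ≤ a1+…+a4=23.360 → R4 fires; A=12 Z=10 P=7
Draw 12: a1=5.652, a2=8.064, a3=4.970, a4=5.250, a0=23.936; τ=−ln(0.0257)/23.936=0.153 → t=0.606; u2·a0=0.6549·23.936=15.676; a1+a2=13.716 < 15.676 ≤ a1+…+a3=18.686 → R3 fires; A=12 Z=10 P=8
Draw 13: a1=5.652, a2=9.216, a3=4.970, a4=6.000, a0=25.838; τ=−ln(0.0063)/25.838=0.196 → t=0.802; u2·a0=0.5321·25.838=13.748; a1=5.652 < 13.748 ≤ a1+a2=14.868 → R2 fires; A=11 Z=12 P=9
Draw 14: a1=5.181, a2=9.504, a3=5.964, a4=8.100, a0=28.749; τ=−ln(0.6723)/28.749=0.014 → t=0.816 > T=0.81: stop.
Read off Z at T=0.81: 12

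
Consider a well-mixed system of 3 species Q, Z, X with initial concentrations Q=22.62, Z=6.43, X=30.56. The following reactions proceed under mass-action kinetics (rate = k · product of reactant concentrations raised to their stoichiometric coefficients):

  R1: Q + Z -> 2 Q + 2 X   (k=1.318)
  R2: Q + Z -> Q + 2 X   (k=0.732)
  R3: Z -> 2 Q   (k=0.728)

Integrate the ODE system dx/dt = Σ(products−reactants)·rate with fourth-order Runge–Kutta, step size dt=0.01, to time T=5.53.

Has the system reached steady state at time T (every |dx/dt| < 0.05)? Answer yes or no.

Steady state at T: yes

RK4 with dt=0.01: 553 steps to T=5.53. Trajectory (selected grid times):
t=0.00: Q=22.62 Z=6.43 X=30.56
t=0.61: Q=26.88 Z=0.00 X=43.24
t=1.23: Q=26.88 Z=0.00 X=43.24
t=1.84: Q=26.88 Z=0.00 X=43.24
t=2.46: Q=26.88 Z=0.00 X=43.24
t=3.07: Q=26.88 Z=0.00 X=43.24
t=3.69: Q=26.88 Z=0.00 X=43.24
t=4.30: Q=26.88 Z=0.00 X=43.24
t=4.92: Q=26.88 Z=0.00 X=43.24
t=5.53: Q=26.88 Z=0.00 X=43.24
Rates at T: R1=0.0000, R2=0.0000, R3=0.0000
dx/dt at T (Σ net stoichiometry × rate): Q=+0.0000, Z=-0.0000, X=+0.0000
Largest |dx/dt| is |+0.0000| (X) < 0.05 → steady.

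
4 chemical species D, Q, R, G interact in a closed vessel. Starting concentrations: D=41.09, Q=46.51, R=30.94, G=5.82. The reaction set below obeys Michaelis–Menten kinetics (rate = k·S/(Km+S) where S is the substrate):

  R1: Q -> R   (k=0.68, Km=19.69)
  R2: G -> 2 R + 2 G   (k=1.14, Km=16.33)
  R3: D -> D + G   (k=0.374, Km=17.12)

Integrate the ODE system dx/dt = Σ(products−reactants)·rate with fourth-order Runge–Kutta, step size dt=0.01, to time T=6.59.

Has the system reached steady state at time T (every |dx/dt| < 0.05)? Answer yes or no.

Steady state at T: no

RK4 with dt=0.01: 659 steps to T=6.59. Trajectory (selected grid times):
t=0.00: D=41.09 Q=46.51 R=30.94 G=5.82
t=0.73: D=41.09 Q=46.16 R=31.74 G=6.24
t=1.46: D=41.09 Q=45.81 R=32.56 G=6.67
t=2.20: D=41.09 Q=45.46 R=33.41 G=7.11
t=2.93: D=41.09 Q=45.12 R=34.27 G=7.56
t=3.66: D=41.09 Q=44.77 R=35.15 G=8.02
t=4.39: D=41.09 Q=44.43 R=36.06 G=8.50
t=5.13: D=41.09 Q=44.08 R=36.99 G=8.98
t=5.86: D=41.09 Q=43.74 R=37.94 G=9.48
t=6.59: D=41.09 Q=43.39 R=38.90 G=9.98
Rates at T: R1=0.4678, R2=0.4325, R3=0.2640
dx/dt at T (Σ net stoichiometry × rate): D=+0.0000, Q=-0.4678, R=+1.3327, G=+0.6965
Largest |dx/dt| is |+1.3327| (R) ≥ 0.05 → not steady.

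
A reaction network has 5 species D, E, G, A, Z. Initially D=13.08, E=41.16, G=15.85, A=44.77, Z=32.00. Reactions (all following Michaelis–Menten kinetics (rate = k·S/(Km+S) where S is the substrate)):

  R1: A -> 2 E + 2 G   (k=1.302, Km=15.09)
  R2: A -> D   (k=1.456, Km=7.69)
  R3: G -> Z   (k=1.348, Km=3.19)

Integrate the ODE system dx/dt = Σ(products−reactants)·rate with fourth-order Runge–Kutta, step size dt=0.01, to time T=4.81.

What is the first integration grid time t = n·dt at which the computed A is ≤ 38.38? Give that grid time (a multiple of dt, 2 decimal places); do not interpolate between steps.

RK4 with dt=0.01: 481 steps to T=4.81. Trajectory (selected grid times):
t=0.00: D=13.08 E=41.16 G=15.85 A=44.77 Z=32.00
t=0.53: D=13.74 E=42.19 G=16.28 A=43.60 Z=32.60
t=1.07: D=14.40 E=43.23 G=16.71 A=42.41 Z=33.21
t=1.60: D=15.06 E=44.24 G=17.13 A=41.25 Z=33.81
t=2.14: D=15.72 E=45.27 G=17.54 A=40.08 Z=34.42
t=2.67: D=16.36 E=46.27 G=17.93 A=38.93 Z=35.03
t=2.92: D=16.67 E=46.74 G=18.11 A=38.40 Z=35.31
t=2.93: D=16.68 E=46.76 G=18.12 A=38.37 Z=35.33
t=3.21: D=17.02 E=47.28 G=18.32 A=37.77 Z=35.65
t=3.74: D=17.66 E=48.26 G=18.69 A=36.64 Z=36.26
t=4.28: D=18.31 E=49.25 G=19.06 A=35.50 Z=36.88
t=4.81: D=18.94 E=50.21 G=19.41 A=34.38 Z=37.49
A(2.92)=38.395 > 38.38 but A(2.93)=38.374 ≤ 38.38, so the first grid time is t=2.93.

Threshold first reached at t = 2.93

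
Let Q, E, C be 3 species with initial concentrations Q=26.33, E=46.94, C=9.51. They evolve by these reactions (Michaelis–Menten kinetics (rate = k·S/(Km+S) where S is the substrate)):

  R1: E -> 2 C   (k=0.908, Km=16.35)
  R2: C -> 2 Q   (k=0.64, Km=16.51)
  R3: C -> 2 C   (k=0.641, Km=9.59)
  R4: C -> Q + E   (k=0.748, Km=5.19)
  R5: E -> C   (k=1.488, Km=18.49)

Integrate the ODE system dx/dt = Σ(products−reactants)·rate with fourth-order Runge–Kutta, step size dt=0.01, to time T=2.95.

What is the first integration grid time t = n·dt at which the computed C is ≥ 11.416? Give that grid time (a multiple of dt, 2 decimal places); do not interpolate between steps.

Threshold first reached at t = 0.96

RK4 with dt=0.01: 295 steps to T=2.95. Trajectory (selected grid times):
t=0.00: Q=26.33 E=46.94 C=9.51
t=0.33: Q=26.65 E=46.53 C=10.17
t=0.66: Q=26.98 E=46.12 C=10.83
t=0.95: Q=27.28 E=45.77 C=11.40
t=0.96: Q=27.29 E=45.75 C=11.42
t=0.98: Q=27.31 E=45.73 C=11.46
t=1.31: Q=27.65 E=45.33 C=12.11
t=1.64: Q=28.01 E=44.94 C=12.75
t=1.97: Q=28.37 E=44.55 C=13.39
t=2.29: Q=28.73 E=44.17 C=14.01
t=2.62: Q=29.11 E=43.79 C=14.64
t=2.95: Q=29.49 E=43.41 C=15.26
C(0.95)=11.403 < 11.416 but C(0.96)=11.423 ≥ 11.416, so the first grid time is t=0.96.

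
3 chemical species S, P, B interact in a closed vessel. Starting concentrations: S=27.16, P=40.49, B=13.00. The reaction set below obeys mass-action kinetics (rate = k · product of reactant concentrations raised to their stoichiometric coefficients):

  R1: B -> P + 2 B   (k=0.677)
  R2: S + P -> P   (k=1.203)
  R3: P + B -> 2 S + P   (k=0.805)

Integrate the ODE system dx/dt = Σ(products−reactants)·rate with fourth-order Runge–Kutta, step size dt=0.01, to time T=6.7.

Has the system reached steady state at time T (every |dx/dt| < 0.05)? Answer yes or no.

Steady state at T: yes

RK4 with dt=0.01: 670 steps to T=6.7. Trajectory (selected grid times):
t=0.00: S=27.16 P=40.49 B=13.00
t=0.74: S=0.00 P=40.76 B=0.00
t=1.49: S=0.00 P=40.76 B=0.00
t=2.23: S=0.00 P=40.76 B=0.00
t=2.98: S=0.00 P=40.76 B=0.00
t=3.72: S=0.00 P=40.76 B=0.00
t=4.47: S=0.00 P=40.76 B=0.00
t=5.21: S=0.00 P=40.76 B=0.00
t=5.96: S=0.00 P=40.76 B=0.00
t=6.70: S=0.00 P=40.76 B=0.00
Rates at T: R1=0.0000, R2=0.0000, R3=0.0000
dx/dt at T (Σ net stoichiometry × rate): S=-0.0000, P=+0.0000, B=-0.0000
Largest |dx/dt| is |-0.0000| (S) < 0.05 → steady.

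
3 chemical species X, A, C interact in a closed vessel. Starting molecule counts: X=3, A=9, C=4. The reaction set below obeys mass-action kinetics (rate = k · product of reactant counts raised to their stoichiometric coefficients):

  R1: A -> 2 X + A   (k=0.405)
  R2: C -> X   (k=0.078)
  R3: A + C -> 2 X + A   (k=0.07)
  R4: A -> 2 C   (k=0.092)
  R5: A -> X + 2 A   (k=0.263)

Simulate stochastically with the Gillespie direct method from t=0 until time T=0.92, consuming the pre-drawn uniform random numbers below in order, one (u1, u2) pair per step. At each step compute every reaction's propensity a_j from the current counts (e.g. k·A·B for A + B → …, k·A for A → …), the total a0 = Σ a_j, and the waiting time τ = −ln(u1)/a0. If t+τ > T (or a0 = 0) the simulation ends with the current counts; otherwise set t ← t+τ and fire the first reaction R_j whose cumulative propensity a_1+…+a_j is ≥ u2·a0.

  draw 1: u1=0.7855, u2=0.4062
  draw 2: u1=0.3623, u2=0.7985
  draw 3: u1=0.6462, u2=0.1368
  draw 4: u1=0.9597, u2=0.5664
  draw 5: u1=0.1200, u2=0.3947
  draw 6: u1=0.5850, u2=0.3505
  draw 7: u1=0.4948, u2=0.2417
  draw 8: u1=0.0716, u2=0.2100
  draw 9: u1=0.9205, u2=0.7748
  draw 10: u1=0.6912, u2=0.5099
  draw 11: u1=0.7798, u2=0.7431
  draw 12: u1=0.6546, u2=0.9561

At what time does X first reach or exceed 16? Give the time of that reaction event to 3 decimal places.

t=0.000: X=3 A=9 C=4
Draw 1: a1=3.645, a2=0.312, a3=2.520, a4=0.828, a5=2.367, a0=9.672; τ=−ln(0.7855)/9.672=0.025 → t=0.025; u2·a0=0.4062·9.672=3.929; a1=3.645 < 3.929 ≤ a1+a2=3.957 → R2 fires; X=4 A=9 C=3
Draw 2: a1=3.645, a2=0.234, a3=1.890, a4=0.828, a5=2.367, a0=8.964; τ=−ln(0.3623)/8.964=0.113 → t=0.138; u2·a0=0.7985·8.964=7.158; a1+…+a4=6.597 < 7.158 ≤ a1+…+a5=8.964 → R5 fires; X=5 A=10 C=3
Draw 3: a1=4.050, a2=0.234, a3=2.100, a4=0.920, a5=2.630, a0=9.934; τ=−ln(0.6462)/9.934=0.044 → t=0.182; u2·a0=0.1368·9.934=1.359 ≤ a1=4.050 → R1 fires; X=7 A=10 C=3
Draw 4: a1=4.050, a2=0.234, a3=2.100, a4=0.920, a5=2.630, a0=9.934; τ=−ln(0.9597)/9.934=0.004 → t=0.186; u2·a0=0.5664·9.934=5.627; a1+a2=4.284 < 5.627 ≤ a1+…+a3=6.384 → R3 fires; X=9 A=10 C=2
Draw 5: a1=4.050, a2=0.156, a3=1.400, a4=0.920, a5=2.630, a0=9.156; τ=−ln(0.1200)/9.156=0.232 → t=0.418; u2·a0=0.3947·9.156=3.614 ≤ a1=4.050 → R1 fires; X=11 A=10 C=2
Draw 6: a1=4.050, a2=0.156, a3=1.400, a4=0.920, a5=2.630, a0=9.156; τ=−ln(0.5850)/9.156=0.059 → t=0.476; u2·a0=0.3505·9.156=3.209 ≤ a1=4.050 → R1 fires; X=13 A=10 C=2
Draw 7: a1=4.050, a2=0.156, a3=1.400, a4=0.920, a5=2.630, a0=9.156; τ=−ln(0.4948)/9.156=0.077 → t=0.553; u2·a0=0.2417·9.156=2.213 ≤ a1=4.050 → R1 fires; X=15 A=10 C=2
Draw 8: a1=4.050, a2=0.156, a3=1.400, a4=0.920, a5=2.630, a0=9.156; τ=−ln(0.0716)/9.156=0.288 → t=0.841; u2·a0=0.2100·9.156=1.923 ≤ a1=4.050 → R1 fires; X=17 A=10 C=2
Draw 9: a1=4.050, a2=0.156, a3=1.400, a4=0.920, a5=2.630, a0=9.156; τ=−ln(0.9205)/9.156=0.009 → t=0.850; u2·a0=0.7748·9.156=7.094; a1+…+a4=6.526 < 7.094 ≤ a1+…+a5=9.156 → R5 fires; X=18 A=11 C=2
Draw 10: a1=4.455, a2=0.156, a3=1.540, a4=1.012, a5=2.893, a0=10.056; τ=−ln(0.6912)/10.056=0.037 → t=0.887; u2·a0=0.5099·10.056=5.128; a1+a2=4.611 < 5.128 ≤ a1+…+a3=6.151 → R3 fires; X=20 A=11 C=1
Draw 11: a1=4.455, a2=0.078, a3=0.770, a4=1.012, a5=2.893, a0=9.208; τ=−ln(0.7798)/9.208=0.027 → t=0.914; u2·a0=0.7431·9.208=6.842; a1+…+a4=6.315 < 6.842 ≤ a1+…+a5=9.208 → R5 fires; X=21 A=12 C=1
Draw 12: a1=4.860, a2=0.078, a3=0.840, a4=1.104, a5=3.156, a0=10.038; τ=−ln(0.6546)/10.038=0.042 → t=0.956 > T=0.92: stop.
X first becomes ≥ 16 when it reaches 17 at the event at t=0.841.

Threshold first reached at t = 0.841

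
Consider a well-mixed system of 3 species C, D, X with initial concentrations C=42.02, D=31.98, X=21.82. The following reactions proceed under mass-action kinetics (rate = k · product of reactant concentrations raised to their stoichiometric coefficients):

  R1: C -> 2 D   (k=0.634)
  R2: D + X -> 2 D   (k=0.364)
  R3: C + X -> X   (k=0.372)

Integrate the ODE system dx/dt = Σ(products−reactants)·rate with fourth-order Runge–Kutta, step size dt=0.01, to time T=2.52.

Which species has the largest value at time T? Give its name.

RK4 with dt=0.01: 252 steps to T=2.52. Trajectory (selected grid times):
t=0.00: C=42.02 D=31.98 X=21.82
t=0.28: C=21.22 D=62.93 X=0.09
t=0.56: C=17.75 D=69.91 X=0.00
t=0.84: C=14.86 D=75.68 X=0.00
t=1.12: C=12.44 D=80.52 X=0.00
t=1.40: C=10.42 D=84.56 X=0.00
t=1.68: C=8.72 D=87.95 X=0.00
t=1.96: C=7.30 D=90.79 X=0.00
t=2.24: C=6.12 D=93.17 X=0.00
t=2.52: C=5.12 D=95.16 X=0.00
At T=2.52: C=5.12 D=95.16 X=0.00; the largest is D.

Dominant species at T: D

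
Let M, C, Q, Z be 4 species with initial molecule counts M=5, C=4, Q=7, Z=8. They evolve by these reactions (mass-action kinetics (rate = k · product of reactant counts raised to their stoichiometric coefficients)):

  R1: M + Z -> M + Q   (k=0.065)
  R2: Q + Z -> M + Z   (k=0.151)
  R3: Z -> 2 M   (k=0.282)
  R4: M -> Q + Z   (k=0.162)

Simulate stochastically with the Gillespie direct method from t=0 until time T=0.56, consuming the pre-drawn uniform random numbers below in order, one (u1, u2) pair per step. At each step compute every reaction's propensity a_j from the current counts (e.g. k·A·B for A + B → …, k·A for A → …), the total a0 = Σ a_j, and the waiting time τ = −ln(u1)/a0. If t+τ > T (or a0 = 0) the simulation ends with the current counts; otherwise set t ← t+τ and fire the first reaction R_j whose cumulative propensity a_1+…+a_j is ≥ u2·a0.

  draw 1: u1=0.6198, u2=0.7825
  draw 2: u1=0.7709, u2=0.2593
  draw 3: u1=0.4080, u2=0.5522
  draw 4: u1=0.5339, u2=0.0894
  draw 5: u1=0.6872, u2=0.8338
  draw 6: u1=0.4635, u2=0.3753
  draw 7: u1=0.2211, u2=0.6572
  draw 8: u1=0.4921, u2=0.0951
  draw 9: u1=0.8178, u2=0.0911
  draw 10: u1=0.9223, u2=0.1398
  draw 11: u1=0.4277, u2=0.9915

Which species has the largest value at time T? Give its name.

Dominant species at T: M

t=0.000: M=5 C=4 Q=7 Z=8
Draw 1: a1=2.600, a2=8.456, a3=2.256, a4=0.810, a0=14.122; τ=−ln(0.6198)/14.122=0.034 → t=0.034; u2·a0=0.7825·14.122=11.050; a1=2.600 < 11.050 ≤ a1+a2=11.056 → R2 fires; M=6 C=4 Q=6 Z=8
Draw 2: a1=3.120, a2=7.248, a3=2.256, a4=0.972, a0=13.596; τ=−ln(0.7709)/13.596=0.019 → t=0.053; u2·a0=0.2593·13.596=3.525; a1=3.120 < 3.525 ≤ a1+a2=10.368 → R2 fires; M=7 C=4 Q=5 Z=8
Draw 3: a1=3.640, a2=6.040, a3=2.256, a4=1.134, a0=13.070; τ=−ln(0.4080)/13.070=0.069 → t=0.122; u2·a0=0.5522·13.070=7.217; a1=3.640 < 7.217 ≤ a1+a2=9.680 → R2 fires; M=8 C=4 Q=4 Z=8
Draw 4: a1=4.160, a2=4.832, a3=2.256, a4=1.296, a0=12.544; τ=−ln(0.5339)/12.544=0.050 → t=0.172; u2·a0=0.0894·12.544=1.121 ≤ a1=4.160 → R1 fires; M=8 C=4 Q=5 Z=7
Draw 5: a1=3.640, a2=5.285, a3=1.974, a4=1.296, a0=12.195; τ=−ln(0.6872)/12.195=0.031 → t=0.202; u2·a0=0.8338·12.195=10.168; a1+a2=8.925 < 10.168 ≤ a1+…+a3=10.899 → R3 fires; M=10 C=4 Q=5 Z=6
Draw 6: a1=3.900, a2=4.530, a3=1.692, a4=1.620, a0=11.742; τ=−ln(0.4635)/11.742=0.065 → t=0.268; u2·a0=0.3753·11.742=4.407; a1=3.900 < 4.407 ≤ a1+a2=8.430 → R2 fires; M=11 C=4 Q=4 Z=6
Draw 7: a1=4.290, a2=3.624, a3=1.692, a4=1.782, a0=11.388; τ=−ln(0.2211)/11.388=0.133 → t=0.400; u2·a0=0.6572·11.388=7.484; a1=4.290 < 7.484 ≤ a1+a2=7.914 → R2 fires; M=12 C=4 Q=3 Z=6
Draw 8: a1=4.680, a2=2.718, a3=1.692, a4=1.944, a0=11.034; τ=−ln(0.4921)/11.034=0.064 → t=0.465; u2·a0=0.0951·11.034=1.049 ≤ a1=4.680 → R1 fires; M=12 C=4 Q=4 Z=5
Draw 9: a1=3.900, a2=3.020, a3=1.410, a4=1.944, a0=10.274; τ=−ln(0.8178)/10.274=0.020 → t=0.484; u2·a0=0.0911·10.274=0.936 ≤ a1=3.900 → R1 fires; M=12 C=4 Q=5 Z=4
Draw 10: a1=3.120, a2=3.020, a3=1.128, a4=1.944, a0=9.212; τ=−ln(0.9223)/9.212=0.009 → t=0.493; u2·a0=0.1398·9.212=1.288 ≤ a1=3.120 → R1 fires; M=12 C=4 Q=6 Z=3
Draw 11: a1=2.340, a2=2.718, a3=0.846, a4=1.944, a0=7.848; τ=−ln(0.4277)/7.848=0.108 → t=0.601 > T=0.56: stop.
At T=0.56: M=12 C=4 Q=6 Z=3; the largest is M.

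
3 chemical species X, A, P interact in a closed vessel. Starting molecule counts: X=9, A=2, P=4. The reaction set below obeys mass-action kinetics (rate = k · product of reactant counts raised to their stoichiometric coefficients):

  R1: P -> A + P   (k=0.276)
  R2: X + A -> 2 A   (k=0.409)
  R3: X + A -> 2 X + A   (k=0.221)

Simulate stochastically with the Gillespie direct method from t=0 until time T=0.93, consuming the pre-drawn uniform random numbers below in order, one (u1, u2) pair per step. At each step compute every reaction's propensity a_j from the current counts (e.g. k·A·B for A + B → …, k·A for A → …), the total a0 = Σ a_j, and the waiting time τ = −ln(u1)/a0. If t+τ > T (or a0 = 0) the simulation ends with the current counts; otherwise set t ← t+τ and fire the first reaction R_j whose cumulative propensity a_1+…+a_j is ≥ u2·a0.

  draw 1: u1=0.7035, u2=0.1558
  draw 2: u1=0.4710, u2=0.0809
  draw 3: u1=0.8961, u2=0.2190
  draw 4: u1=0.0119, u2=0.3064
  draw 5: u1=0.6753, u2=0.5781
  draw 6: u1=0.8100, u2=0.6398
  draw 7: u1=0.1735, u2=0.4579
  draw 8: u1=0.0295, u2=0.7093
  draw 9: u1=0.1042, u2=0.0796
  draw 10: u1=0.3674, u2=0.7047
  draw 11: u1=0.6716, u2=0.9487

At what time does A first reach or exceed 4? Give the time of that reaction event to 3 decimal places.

t=0.000: X=9 A=2 P=4
Draw 1: a1=1.104, a2=7.362, a3=3.978, a0=12.444; τ=−ln(0.7035)/12.444=0.028 → t=0.028; u2·a0=0.1558·12.444=1.939; a1=1.104 < 1.939 ≤ a1+a2=8.466 → R2 fires; X=8 A=3 P=4
Draw 2: a1=1.104, a2=9.816, a3=5.304, a0=16.224; τ=−ln(0.4710)/16.224=0.046 → t=0.075; u2·a0=0.0809·16.224=1.313; a1=1.104 < 1.313 ≤ a1+a2=10.920 → R2 fires; X=7 A=4 P=4
Draw 3: a1=1.104, a2=11.452, a3=6.188, a0=18.744; τ=−ln(0.8961)/18.744=0.006 → t=0.081; u2·a0=0.2190·18.744=4.105; a1=1.104 < 4.105 ≤ a1+a2=12.556 → R2 fires; X=6 A=5 P=4
Draw 4: a1=1.104, a2=12.270, a3=6.630, a0=20.004; τ=−ln(0.0119)/20.004=0.222 → t=0.302; u2·a0=0.3064·20.004=6.129; a1=1.104 < 6.129 ≤ a1+a2=13.374 → R2 fires; X=5 A=6 P=4
Draw 5: a1=1.104, a2=12.270, a3=6.630, a0=20.004; τ=−ln(0.6753)/20.004=0.020 → t=0.322; u2·a0=0.5781·20.004=11.564; a1=1.104 < 11.564 ≤ a1+a2=13.374 → R2 fires; X=4 A=7 P=4
Draw 6: a1=1.104, a2=11.452, a3=6.188, a0=18.744; τ=−ln(0.8100)/18.744=0.011 → t=0.333; u2·a0=0.6398·18.744=11.992; a1=1.104 < 11.992 ≤ a1+a2=12.556 → R2 fires; X=3 A=8 P=4
Draw 7: a1=1.104, a2=9.816, a3=5.304, a0=16.224; τ=−ln(0.1735)/16.224=0.108 → t=0.441; u2·a0=0.4579·16.224=7.429; a1=1.104 < 7.429 ≤ a1+a2=10.920 → R2 fires; X=2 A=9 P=4
Draw 8: a1=1.104, a2=7.362, a3=3.978, a0=12.444; τ=−ln(0.0295)/12.444=0.283 → t=0.724; u2·a0=0.7093·12.444=8.827; a1+a2=8.466 < 8.827 ≤ a1+…+a3=12.444 → R3 fires; X=3 A=9 P=4
Draw 9: a1=1.104, a2=11.043, a3=5.967, a0=18.114; τ=−ln(0.1042)/18.114=0.125 → t=0.849; u2·a0=0.0796·18.114=1.442; a1=1.104 < 1.442 ≤ a1+a2=12.147 → R2 fires; X=2 A=10 P=4
Draw 10: a1=1.104, a2=8.180, a3=4.420, a0=13.704; τ=−ln(0.3674)/13.704=0.073 → t=0.922; u2·a0=0.7047·13.704=9.657; a1+a2=9.284 < 9.657 ≤ a1+…+a3=13.704 → R3 fires; X=3 A=10 P=4
Draw 11: a1=1.104, a2=12.270, a3=6.630, a0=20.004; τ=−ln(0.6716)/20.004=0.020 → t=0.942 > T=0.93: stop.
A first becomes ≥ 4 when it reaches 4 at the event at t=0.075.

Threshold first reached at t = 0.075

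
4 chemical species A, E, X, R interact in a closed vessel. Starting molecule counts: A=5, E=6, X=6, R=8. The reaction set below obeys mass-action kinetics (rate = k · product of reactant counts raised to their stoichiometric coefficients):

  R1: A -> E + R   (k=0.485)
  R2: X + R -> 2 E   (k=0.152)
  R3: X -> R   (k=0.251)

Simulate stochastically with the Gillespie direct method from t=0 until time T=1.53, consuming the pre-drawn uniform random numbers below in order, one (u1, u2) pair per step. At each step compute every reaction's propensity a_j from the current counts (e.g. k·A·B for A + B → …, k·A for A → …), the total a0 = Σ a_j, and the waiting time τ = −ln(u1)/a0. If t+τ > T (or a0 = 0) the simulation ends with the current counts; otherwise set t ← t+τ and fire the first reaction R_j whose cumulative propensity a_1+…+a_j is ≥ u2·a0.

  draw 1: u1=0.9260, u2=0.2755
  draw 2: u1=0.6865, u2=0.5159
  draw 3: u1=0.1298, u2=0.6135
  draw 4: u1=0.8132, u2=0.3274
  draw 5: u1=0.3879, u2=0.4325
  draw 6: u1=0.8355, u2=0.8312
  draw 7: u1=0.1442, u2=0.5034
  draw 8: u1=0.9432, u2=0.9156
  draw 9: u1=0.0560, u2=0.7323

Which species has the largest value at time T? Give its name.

t=0.000: A=5 E=6 X=6 R=8
Draw 1: a1=2.425, a2=7.296, a3=1.506, a0=11.227; τ=−ln(0.9260)/11.227=0.007 → t=0.007; u2·a0=0.2755·11.227=3.093; a1=2.425 < 3.093 ≤ a1+a2=9.721 → R2 fires; A=5 E=8 X=5 R=7
Draw 2: a1=2.425, a2=5.320, a3=1.255, a0=9.000; τ=−ln(0.6865)/9.000=0.042 → t=0.049; u2·a0=0.5159·9.000=4.643; a1=2.425 < 4.643 ≤ a1+a2=7.745 → R2 fires; A=5 E=10 X=4 R=6
Draw 3: a1=2.425, a2=3.648, a3=1.004, a0=7.077; τ=−ln(0.1298)/7.077=0.289 → t=0.337; u2·a0=0.6135·7.077=4.342; a1=2.425 < 4.342 ≤ a1+a2=6.073 → R2 fires; A=5 E=12 X=3 R=5
Draw 4: a1=2.425, a2=2.280, a3=0.753, a0=5.458; τ=−ln(0.8132)/5.458=0.038 → t=0.375; u2·a0=0.3274·5.458=1.787 ≤ a1=2.425 → R1 fires; A=4 E=13 X=3 R=6
Draw 5: a1=1.940, a2=2.736, a3=0.753, a0=5.429; τ=−ln(0.3879)/5.429=0.174 → t=0.549; u2·a0=0.4325·5.429=2.348; a1=1.940 < 2.348 ≤ a1+a2=4.676 → R2 fires; A=4 E=15 X=2 R=5
Draw 6: a1=1.940, a2=1.520, a3=0.502, a0=3.962; τ=−ln(0.8355)/3.962=0.045 → t=0.595; u2·a0=0.8312·3.962=3.293; a1=1.940 < 3.293 ≤ a1+a2=3.460 → R2 fires; A=4 E=17 X=1 R=4
Draw 7: a1=1.940, a2=0.608, a3=0.251, a0=2.799; τ=−ln(0.1442)/2.799=0.692 → t=1.287; u2·a0=0.5034·2.799=1.409 ≤ a1=1.940 → R1 fires; A=3 E=18 X=1 R=5
Draw 8: a1=1.455, a2=0.760, a3=0.251, a0=2.466; τ=−ln(0.9432)/2.466=0.024 → t=1.310; u2·a0=0.9156·2.466=2.258; a1+a2=2.215 < 2.258 ≤ a1+…+a3=2.466 → R3 fires; A=3 E=18 X=0 R=6
Draw 9: a1=1.455, a2=0.000, a3=0.000, a0=1.455; τ=−ln(0.0560)/1.455=1.981 → t=3.291 > T=1.53: stop.
At T=1.53: A=3 E=18 X=0 R=6; the largest is E.

Dominant species at T: E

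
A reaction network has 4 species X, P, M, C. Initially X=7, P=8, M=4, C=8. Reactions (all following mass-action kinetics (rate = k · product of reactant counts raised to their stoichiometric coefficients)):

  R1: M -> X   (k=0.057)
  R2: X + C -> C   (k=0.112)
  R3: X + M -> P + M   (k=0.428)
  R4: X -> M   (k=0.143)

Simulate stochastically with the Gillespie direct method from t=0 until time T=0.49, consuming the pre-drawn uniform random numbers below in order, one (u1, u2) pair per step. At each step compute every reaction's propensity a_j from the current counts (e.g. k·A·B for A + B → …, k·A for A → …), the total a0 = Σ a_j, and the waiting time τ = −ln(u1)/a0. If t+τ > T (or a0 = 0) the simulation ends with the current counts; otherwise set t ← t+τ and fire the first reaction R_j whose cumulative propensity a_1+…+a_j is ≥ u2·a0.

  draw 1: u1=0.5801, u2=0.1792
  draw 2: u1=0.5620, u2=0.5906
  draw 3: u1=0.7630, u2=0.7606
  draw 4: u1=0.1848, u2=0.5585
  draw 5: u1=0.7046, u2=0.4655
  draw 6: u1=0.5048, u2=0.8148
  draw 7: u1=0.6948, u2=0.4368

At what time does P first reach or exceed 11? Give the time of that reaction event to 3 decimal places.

t=0.000: X=7 P=8 M=4 C=8
Draw 1: a1=0.228, a2=6.272, a3=11.984, a4=1.001, a0=19.485; τ=−ln(0.5801)/19.485=0.028 → t=0.028; u2·a0=0.1792·19.485=3.492; a1=0.228 < 3.492 ≤ a1+a2=6.500 → R2 fires; X=6 P=8 M=4 C=8
Draw 2: a1=0.228, a2=5.376, a3=10.272, a4=0.858, a0=16.734; τ=−ln(0.5620)/16.734=0.034 → t=0.062; u2·a0=0.5906·16.734=9.883; a1+a2=5.604 < 9.883 ≤ a1+…+a3=15.876 → R3 fires; X=5 P=9 M=4 C=8
Draw 3: a1=0.228, a2=4.480, a3=8.560, a4=0.715, a0=13.983; τ=−ln(0.7630)/13.983=0.019 → t=0.082; u2·a0=0.7606·13.983=10.635; a1+a2=4.708 < 10.635 ≤ a1+…+a3=13.268 → R3 fires; X=4 P=10 M=4 C=8
Draw 4: a1=0.228, a2=3.584, a3=6.848, a4=0.572, a0=11.232; τ=−ln(0.1848)/11.232=0.150 → t=0.232; u2·a0=0.5585·11.232=6.273; a1+a2=3.812 < 6.273 ≤ a1+…+a3=10.660 → R3 fires; X=3 P=11 M=4 C=8
Draw 5: a1=0.228, a2=2.688, a3=5.136, a4=0.429, a0=8.481; τ=−ln(0.7046)/8.481=0.041 → t=0.273; u2·a0=0.4655·8.481=3.948; a1+a2=2.916 < 3.948 ≤ a1+…+a3=8.052 → R3 fires; X=2 P=12 M=4 C=8
Draw 6: a1=0.228, a2=1.792, a3=3.424, a4=0.286, a0=5.730; τ=−ln(0.5048)/5.730=0.119 → t=0.393; u2·a0=0.8148·5.730=4.669; a1+a2=2.020 < 4.669 ≤ a1+…+a3=5.444 → R3 fires; X=1 P=13 M=4 C=8
Draw 7: a1=0.228, a2=0.896, a3=1.712, a4=0.143, a0=2.979; τ=−ln(0.6948)/2.979=0.122 → t=0.515 > T=0.49: stop.
P first becomes ≥ 11 when it reaches 11 at the event at t=0.232.

Threshold first reached at t = 0.232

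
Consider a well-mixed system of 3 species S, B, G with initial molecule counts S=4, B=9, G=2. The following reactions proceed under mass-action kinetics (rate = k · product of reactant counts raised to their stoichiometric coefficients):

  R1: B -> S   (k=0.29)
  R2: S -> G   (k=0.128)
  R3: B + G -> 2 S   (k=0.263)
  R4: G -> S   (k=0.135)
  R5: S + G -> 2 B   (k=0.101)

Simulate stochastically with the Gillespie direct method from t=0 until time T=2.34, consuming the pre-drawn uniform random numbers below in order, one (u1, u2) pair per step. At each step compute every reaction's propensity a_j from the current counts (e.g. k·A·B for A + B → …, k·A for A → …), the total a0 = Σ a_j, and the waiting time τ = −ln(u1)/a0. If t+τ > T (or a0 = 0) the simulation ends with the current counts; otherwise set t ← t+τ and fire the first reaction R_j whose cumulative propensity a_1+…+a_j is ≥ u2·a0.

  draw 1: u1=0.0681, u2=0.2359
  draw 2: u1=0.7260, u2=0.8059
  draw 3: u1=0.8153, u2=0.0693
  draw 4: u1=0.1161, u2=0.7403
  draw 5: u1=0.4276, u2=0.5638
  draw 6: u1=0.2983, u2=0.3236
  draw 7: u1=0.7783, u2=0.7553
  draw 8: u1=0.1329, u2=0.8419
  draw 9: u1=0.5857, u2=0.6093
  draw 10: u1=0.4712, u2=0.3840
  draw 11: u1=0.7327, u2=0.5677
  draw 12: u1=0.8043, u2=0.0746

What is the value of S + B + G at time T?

Check how each reaction changes W = S + B + G (weight of products minus weight of reactants):
R1: B -> S: (1·1) − (1·1) = 1 − 1 = 0
R2: S -> G: (1·1) − (1·1) = 1 − 1 = 0
R3: B + G -> 2 S: (1·2) − (1·1 + 1·1) = 2 − 2 = 0
R4: G -> S: (1·1) − (1·1) = 1 − 1 = 0
R5: S + G -> 2 B: (1·2) − (1·1 + 1·1) = 2 − 2 = 0
Every reaction leaves W unchanged, so W is conserved and no simulation is needed: W(T) = W(0) = 4 + 9 + 2 = 15

Value at T = 15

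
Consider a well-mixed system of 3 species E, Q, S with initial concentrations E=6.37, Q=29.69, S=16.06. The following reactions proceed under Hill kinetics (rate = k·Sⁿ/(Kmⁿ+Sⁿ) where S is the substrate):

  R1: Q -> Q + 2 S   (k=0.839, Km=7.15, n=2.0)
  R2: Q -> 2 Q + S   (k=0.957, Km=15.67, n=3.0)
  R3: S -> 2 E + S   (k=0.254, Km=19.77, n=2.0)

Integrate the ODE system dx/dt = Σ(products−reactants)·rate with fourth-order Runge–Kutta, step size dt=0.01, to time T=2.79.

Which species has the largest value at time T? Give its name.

RK4 with dt=0.01: 279 steps to T=2.79. Trajectory (selected grid times):
t=0.00: E=6.37 Q=29.69 S=16.06
t=0.31: E=6.43 Q=29.95 S=16.81
t=0.62: E=6.50 Q=30.21 S=17.56
t=0.93: E=6.57 Q=30.47 S=18.32
t=1.24: E=6.65 Q=30.73 S=19.07
t=1.55: E=6.73 Q=30.99 S=19.83
t=1.86: E=6.81 Q=31.26 S=20.58
t=2.17: E=6.89 Q=31.52 S=21.34
t=2.48: E=6.97 Q=31.79 S=22.10
t=2.79: E=7.06 Q=32.05 S=22.86
At T=2.79: E=7.06 Q=32.05 S=22.86; the largest is Q.

Dominant species at T: Q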